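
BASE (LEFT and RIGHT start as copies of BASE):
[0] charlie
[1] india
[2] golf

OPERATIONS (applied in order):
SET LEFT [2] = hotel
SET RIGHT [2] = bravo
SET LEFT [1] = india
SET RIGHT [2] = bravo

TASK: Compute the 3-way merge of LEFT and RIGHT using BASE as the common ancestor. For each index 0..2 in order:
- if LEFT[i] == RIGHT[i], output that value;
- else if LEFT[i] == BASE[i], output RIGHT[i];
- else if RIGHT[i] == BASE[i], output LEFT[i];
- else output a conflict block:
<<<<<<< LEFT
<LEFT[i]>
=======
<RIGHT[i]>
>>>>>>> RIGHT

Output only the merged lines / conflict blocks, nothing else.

Answer: charlie
india
<<<<<<< LEFT
hotel
=======
bravo
>>>>>>> RIGHT

Derivation:
Final LEFT:  [charlie, india, hotel]
Final RIGHT: [charlie, india, bravo]
i=0: L=charlie R=charlie -> agree -> charlie
i=1: L=india R=india -> agree -> india
i=2: BASE=golf L=hotel R=bravo all differ -> CONFLICT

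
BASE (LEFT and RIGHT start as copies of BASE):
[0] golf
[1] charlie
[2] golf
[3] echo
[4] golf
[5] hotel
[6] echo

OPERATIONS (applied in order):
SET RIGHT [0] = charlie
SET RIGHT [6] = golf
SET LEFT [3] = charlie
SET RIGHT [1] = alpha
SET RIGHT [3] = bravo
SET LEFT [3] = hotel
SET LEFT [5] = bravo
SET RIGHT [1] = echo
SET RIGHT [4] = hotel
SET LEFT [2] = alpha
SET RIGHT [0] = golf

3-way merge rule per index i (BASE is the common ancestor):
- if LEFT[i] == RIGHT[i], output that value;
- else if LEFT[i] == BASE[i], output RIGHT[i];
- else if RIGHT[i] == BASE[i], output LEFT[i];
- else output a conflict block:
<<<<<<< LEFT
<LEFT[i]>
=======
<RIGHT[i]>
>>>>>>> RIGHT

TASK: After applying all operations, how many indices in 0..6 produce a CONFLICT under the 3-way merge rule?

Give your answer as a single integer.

Final LEFT:  [golf, charlie, alpha, hotel, golf, bravo, echo]
Final RIGHT: [golf, echo, golf, bravo, hotel, hotel, golf]
i=0: L=golf R=golf -> agree -> golf
i=1: L=charlie=BASE, R=echo -> take RIGHT -> echo
i=2: L=alpha, R=golf=BASE -> take LEFT -> alpha
i=3: BASE=echo L=hotel R=bravo all differ -> CONFLICT
i=4: L=golf=BASE, R=hotel -> take RIGHT -> hotel
i=5: L=bravo, R=hotel=BASE -> take LEFT -> bravo
i=6: L=echo=BASE, R=golf -> take RIGHT -> golf
Conflict count: 1

Answer: 1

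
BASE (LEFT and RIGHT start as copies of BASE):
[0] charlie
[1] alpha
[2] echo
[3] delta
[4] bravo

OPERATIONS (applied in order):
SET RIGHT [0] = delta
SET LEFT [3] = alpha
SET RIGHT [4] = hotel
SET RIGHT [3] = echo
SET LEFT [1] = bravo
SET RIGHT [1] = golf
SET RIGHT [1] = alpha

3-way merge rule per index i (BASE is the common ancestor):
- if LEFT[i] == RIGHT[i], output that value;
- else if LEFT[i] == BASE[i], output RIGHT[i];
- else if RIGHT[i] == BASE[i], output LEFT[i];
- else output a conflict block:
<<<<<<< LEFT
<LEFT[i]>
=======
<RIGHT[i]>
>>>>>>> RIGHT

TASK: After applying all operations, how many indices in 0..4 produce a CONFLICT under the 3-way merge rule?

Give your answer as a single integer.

Final LEFT:  [charlie, bravo, echo, alpha, bravo]
Final RIGHT: [delta, alpha, echo, echo, hotel]
i=0: L=charlie=BASE, R=delta -> take RIGHT -> delta
i=1: L=bravo, R=alpha=BASE -> take LEFT -> bravo
i=2: L=echo R=echo -> agree -> echo
i=3: BASE=delta L=alpha R=echo all differ -> CONFLICT
i=4: L=bravo=BASE, R=hotel -> take RIGHT -> hotel
Conflict count: 1

Answer: 1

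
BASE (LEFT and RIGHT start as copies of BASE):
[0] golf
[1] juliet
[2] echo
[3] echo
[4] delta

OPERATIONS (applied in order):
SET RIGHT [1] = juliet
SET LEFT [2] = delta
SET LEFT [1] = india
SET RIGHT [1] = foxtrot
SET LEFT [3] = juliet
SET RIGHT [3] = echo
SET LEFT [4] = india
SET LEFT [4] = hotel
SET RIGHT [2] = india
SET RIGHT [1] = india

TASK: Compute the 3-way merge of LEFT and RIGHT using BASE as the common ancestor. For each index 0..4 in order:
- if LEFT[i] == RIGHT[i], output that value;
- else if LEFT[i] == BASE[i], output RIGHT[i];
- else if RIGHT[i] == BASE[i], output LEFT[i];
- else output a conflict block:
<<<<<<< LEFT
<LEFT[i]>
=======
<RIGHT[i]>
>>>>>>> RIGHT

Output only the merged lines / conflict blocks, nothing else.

Answer: golf
india
<<<<<<< LEFT
delta
=======
india
>>>>>>> RIGHT
juliet
hotel

Derivation:
Final LEFT:  [golf, india, delta, juliet, hotel]
Final RIGHT: [golf, india, india, echo, delta]
i=0: L=golf R=golf -> agree -> golf
i=1: L=india R=india -> agree -> india
i=2: BASE=echo L=delta R=india all differ -> CONFLICT
i=3: L=juliet, R=echo=BASE -> take LEFT -> juliet
i=4: L=hotel, R=delta=BASE -> take LEFT -> hotel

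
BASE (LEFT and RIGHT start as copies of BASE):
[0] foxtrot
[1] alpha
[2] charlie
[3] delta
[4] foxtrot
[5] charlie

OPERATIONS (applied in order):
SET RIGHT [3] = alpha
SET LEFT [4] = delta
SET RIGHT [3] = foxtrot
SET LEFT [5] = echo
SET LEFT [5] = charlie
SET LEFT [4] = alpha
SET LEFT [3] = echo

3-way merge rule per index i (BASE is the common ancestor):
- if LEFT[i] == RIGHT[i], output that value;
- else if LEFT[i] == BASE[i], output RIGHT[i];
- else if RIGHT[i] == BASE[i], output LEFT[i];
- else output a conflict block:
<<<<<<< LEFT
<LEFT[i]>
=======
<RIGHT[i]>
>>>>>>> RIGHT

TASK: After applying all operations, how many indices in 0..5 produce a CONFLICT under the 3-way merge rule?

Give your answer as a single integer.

Answer: 1

Derivation:
Final LEFT:  [foxtrot, alpha, charlie, echo, alpha, charlie]
Final RIGHT: [foxtrot, alpha, charlie, foxtrot, foxtrot, charlie]
i=0: L=foxtrot R=foxtrot -> agree -> foxtrot
i=1: L=alpha R=alpha -> agree -> alpha
i=2: L=charlie R=charlie -> agree -> charlie
i=3: BASE=delta L=echo R=foxtrot all differ -> CONFLICT
i=4: L=alpha, R=foxtrot=BASE -> take LEFT -> alpha
i=5: L=charlie R=charlie -> agree -> charlie
Conflict count: 1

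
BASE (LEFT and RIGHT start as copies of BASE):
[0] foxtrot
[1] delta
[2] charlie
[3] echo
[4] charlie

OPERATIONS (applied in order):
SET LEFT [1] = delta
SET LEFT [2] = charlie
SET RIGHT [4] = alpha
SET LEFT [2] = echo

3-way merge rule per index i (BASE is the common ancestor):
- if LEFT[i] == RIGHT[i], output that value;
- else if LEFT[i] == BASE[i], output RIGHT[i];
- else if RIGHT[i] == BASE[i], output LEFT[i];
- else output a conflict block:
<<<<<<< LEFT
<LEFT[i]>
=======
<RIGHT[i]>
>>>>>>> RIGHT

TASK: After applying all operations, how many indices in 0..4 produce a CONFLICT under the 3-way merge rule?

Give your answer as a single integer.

Final LEFT:  [foxtrot, delta, echo, echo, charlie]
Final RIGHT: [foxtrot, delta, charlie, echo, alpha]
i=0: L=foxtrot R=foxtrot -> agree -> foxtrot
i=1: L=delta R=delta -> agree -> delta
i=2: L=echo, R=charlie=BASE -> take LEFT -> echo
i=3: L=echo R=echo -> agree -> echo
i=4: L=charlie=BASE, R=alpha -> take RIGHT -> alpha
Conflict count: 0

Answer: 0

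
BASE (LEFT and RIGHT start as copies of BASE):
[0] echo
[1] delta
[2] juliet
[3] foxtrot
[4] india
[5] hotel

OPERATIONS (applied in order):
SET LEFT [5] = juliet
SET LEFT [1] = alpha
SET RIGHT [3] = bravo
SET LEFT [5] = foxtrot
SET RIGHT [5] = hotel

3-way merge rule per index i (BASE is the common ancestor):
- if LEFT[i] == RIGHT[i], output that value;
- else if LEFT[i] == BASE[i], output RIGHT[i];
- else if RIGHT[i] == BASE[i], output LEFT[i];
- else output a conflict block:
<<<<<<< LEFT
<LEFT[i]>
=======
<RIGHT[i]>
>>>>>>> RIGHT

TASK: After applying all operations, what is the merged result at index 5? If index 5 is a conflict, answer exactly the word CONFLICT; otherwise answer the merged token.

Answer: foxtrot

Derivation:
Final LEFT:  [echo, alpha, juliet, foxtrot, india, foxtrot]
Final RIGHT: [echo, delta, juliet, bravo, india, hotel]
i=0: L=echo R=echo -> agree -> echo
i=1: L=alpha, R=delta=BASE -> take LEFT -> alpha
i=2: L=juliet R=juliet -> agree -> juliet
i=3: L=foxtrot=BASE, R=bravo -> take RIGHT -> bravo
i=4: L=india R=india -> agree -> india
i=5: L=foxtrot, R=hotel=BASE -> take LEFT -> foxtrot
Index 5 -> foxtrot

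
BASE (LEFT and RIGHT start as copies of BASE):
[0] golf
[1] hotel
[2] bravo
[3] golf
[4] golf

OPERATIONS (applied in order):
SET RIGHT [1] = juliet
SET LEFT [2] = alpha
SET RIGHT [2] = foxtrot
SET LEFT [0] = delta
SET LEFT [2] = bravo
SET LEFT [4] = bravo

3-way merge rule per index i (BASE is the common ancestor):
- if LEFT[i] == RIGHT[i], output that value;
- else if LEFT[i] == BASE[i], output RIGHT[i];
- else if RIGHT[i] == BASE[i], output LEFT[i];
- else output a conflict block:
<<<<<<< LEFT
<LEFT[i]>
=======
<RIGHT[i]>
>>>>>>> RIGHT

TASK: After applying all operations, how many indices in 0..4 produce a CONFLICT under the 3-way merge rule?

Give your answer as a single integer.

Final LEFT:  [delta, hotel, bravo, golf, bravo]
Final RIGHT: [golf, juliet, foxtrot, golf, golf]
i=0: L=delta, R=golf=BASE -> take LEFT -> delta
i=1: L=hotel=BASE, R=juliet -> take RIGHT -> juliet
i=2: L=bravo=BASE, R=foxtrot -> take RIGHT -> foxtrot
i=3: L=golf R=golf -> agree -> golf
i=4: L=bravo, R=golf=BASE -> take LEFT -> bravo
Conflict count: 0

Answer: 0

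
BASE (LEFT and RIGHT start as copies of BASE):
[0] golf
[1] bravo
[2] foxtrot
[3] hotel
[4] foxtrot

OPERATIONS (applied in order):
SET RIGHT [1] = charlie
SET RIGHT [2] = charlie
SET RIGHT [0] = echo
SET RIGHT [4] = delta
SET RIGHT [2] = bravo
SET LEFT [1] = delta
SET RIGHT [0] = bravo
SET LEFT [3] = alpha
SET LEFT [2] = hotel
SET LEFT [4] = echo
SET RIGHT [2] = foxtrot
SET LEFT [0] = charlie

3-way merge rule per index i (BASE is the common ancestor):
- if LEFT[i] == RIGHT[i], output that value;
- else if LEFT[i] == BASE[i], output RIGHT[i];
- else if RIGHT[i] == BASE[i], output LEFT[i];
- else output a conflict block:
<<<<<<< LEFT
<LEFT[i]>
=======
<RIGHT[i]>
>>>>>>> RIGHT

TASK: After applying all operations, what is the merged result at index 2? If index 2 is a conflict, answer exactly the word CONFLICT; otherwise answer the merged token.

Final LEFT:  [charlie, delta, hotel, alpha, echo]
Final RIGHT: [bravo, charlie, foxtrot, hotel, delta]
i=0: BASE=golf L=charlie R=bravo all differ -> CONFLICT
i=1: BASE=bravo L=delta R=charlie all differ -> CONFLICT
i=2: L=hotel, R=foxtrot=BASE -> take LEFT -> hotel
i=3: L=alpha, R=hotel=BASE -> take LEFT -> alpha
i=4: BASE=foxtrot L=echo R=delta all differ -> CONFLICT
Index 2 -> hotel

Answer: hotel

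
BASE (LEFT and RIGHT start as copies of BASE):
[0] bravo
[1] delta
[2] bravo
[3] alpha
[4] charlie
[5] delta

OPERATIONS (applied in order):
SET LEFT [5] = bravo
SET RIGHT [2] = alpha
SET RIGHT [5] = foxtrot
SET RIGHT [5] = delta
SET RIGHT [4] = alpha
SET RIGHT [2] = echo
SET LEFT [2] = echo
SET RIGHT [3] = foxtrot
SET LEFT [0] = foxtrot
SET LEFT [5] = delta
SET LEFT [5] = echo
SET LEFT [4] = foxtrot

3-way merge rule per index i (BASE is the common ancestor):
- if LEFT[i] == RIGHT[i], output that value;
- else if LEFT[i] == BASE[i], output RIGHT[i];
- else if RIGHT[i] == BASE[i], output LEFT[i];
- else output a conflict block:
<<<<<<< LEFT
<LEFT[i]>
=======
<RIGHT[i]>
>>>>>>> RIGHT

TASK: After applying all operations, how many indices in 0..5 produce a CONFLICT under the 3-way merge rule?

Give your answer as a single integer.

Final LEFT:  [foxtrot, delta, echo, alpha, foxtrot, echo]
Final RIGHT: [bravo, delta, echo, foxtrot, alpha, delta]
i=0: L=foxtrot, R=bravo=BASE -> take LEFT -> foxtrot
i=1: L=delta R=delta -> agree -> delta
i=2: L=echo R=echo -> agree -> echo
i=3: L=alpha=BASE, R=foxtrot -> take RIGHT -> foxtrot
i=4: BASE=charlie L=foxtrot R=alpha all differ -> CONFLICT
i=5: L=echo, R=delta=BASE -> take LEFT -> echo
Conflict count: 1

Answer: 1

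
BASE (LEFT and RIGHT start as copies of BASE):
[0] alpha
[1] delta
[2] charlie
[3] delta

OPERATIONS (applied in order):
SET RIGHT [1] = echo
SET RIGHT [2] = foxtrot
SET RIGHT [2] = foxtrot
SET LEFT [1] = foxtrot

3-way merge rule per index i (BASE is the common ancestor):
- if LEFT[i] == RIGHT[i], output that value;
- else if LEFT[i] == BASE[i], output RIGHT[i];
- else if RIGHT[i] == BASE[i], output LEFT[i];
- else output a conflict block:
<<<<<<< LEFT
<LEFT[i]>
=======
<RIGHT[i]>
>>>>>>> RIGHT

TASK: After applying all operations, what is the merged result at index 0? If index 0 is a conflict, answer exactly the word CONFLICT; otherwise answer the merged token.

Answer: alpha

Derivation:
Final LEFT:  [alpha, foxtrot, charlie, delta]
Final RIGHT: [alpha, echo, foxtrot, delta]
i=0: L=alpha R=alpha -> agree -> alpha
i=1: BASE=delta L=foxtrot R=echo all differ -> CONFLICT
i=2: L=charlie=BASE, R=foxtrot -> take RIGHT -> foxtrot
i=3: L=delta R=delta -> agree -> delta
Index 0 -> alpha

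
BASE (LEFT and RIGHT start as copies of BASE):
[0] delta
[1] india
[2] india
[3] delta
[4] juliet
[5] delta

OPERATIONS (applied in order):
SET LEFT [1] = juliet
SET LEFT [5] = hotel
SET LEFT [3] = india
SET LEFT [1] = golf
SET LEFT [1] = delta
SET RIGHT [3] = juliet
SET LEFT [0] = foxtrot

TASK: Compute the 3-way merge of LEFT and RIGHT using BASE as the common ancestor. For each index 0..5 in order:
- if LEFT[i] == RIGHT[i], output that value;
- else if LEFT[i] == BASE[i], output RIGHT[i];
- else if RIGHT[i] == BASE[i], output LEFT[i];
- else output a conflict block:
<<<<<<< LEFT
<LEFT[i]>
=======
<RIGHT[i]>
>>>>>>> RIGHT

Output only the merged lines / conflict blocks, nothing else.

Final LEFT:  [foxtrot, delta, india, india, juliet, hotel]
Final RIGHT: [delta, india, india, juliet, juliet, delta]
i=0: L=foxtrot, R=delta=BASE -> take LEFT -> foxtrot
i=1: L=delta, R=india=BASE -> take LEFT -> delta
i=2: L=india R=india -> agree -> india
i=3: BASE=delta L=india R=juliet all differ -> CONFLICT
i=4: L=juliet R=juliet -> agree -> juliet
i=5: L=hotel, R=delta=BASE -> take LEFT -> hotel

Answer: foxtrot
delta
india
<<<<<<< LEFT
india
=======
juliet
>>>>>>> RIGHT
juliet
hotel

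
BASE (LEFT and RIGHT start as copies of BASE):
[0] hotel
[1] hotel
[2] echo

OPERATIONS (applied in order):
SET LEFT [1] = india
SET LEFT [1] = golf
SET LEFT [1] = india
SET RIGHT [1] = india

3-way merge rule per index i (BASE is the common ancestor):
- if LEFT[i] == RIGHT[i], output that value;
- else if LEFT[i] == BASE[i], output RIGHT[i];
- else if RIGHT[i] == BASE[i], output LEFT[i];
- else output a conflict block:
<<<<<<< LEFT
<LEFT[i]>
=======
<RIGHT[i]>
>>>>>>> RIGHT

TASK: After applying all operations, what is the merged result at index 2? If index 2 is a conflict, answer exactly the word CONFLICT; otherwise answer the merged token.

Answer: echo

Derivation:
Final LEFT:  [hotel, india, echo]
Final RIGHT: [hotel, india, echo]
i=0: L=hotel R=hotel -> agree -> hotel
i=1: L=india R=india -> agree -> india
i=2: L=echo R=echo -> agree -> echo
Index 2 -> echo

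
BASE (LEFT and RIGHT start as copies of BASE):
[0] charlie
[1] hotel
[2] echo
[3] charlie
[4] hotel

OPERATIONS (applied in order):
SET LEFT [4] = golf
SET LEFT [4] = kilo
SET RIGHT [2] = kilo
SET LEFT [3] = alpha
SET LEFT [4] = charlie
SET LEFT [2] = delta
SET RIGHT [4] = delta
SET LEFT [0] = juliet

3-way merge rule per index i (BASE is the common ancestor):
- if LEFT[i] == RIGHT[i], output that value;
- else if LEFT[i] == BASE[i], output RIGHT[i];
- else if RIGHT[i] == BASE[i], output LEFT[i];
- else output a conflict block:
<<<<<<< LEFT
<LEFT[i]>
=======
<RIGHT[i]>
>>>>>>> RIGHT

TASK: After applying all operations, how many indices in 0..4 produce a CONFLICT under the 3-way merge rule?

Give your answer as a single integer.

Final LEFT:  [juliet, hotel, delta, alpha, charlie]
Final RIGHT: [charlie, hotel, kilo, charlie, delta]
i=0: L=juliet, R=charlie=BASE -> take LEFT -> juliet
i=1: L=hotel R=hotel -> agree -> hotel
i=2: BASE=echo L=delta R=kilo all differ -> CONFLICT
i=3: L=alpha, R=charlie=BASE -> take LEFT -> alpha
i=4: BASE=hotel L=charlie R=delta all differ -> CONFLICT
Conflict count: 2

Answer: 2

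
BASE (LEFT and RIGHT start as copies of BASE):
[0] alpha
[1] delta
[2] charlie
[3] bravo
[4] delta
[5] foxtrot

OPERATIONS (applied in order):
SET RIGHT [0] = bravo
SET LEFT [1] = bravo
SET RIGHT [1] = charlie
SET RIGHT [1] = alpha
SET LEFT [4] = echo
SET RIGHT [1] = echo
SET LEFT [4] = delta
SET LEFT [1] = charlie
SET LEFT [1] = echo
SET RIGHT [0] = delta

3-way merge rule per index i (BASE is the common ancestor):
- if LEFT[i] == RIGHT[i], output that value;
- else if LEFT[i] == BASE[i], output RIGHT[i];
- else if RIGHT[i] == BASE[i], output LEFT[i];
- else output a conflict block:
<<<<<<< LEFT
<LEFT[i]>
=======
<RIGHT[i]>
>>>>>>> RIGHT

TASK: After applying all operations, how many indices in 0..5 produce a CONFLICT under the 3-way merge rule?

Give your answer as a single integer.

Final LEFT:  [alpha, echo, charlie, bravo, delta, foxtrot]
Final RIGHT: [delta, echo, charlie, bravo, delta, foxtrot]
i=0: L=alpha=BASE, R=delta -> take RIGHT -> delta
i=1: L=echo R=echo -> agree -> echo
i=2: L=charlie R=charlie -> agree -> charlie
i=3: L=bravo R=bravo -> agree -> bravo
i=4: L=delta R=delta -> agree -> delta
i=5: L=foxtrot R=foxtrot -> agree -> foxtrot
Conflict count: 0

Answer: 0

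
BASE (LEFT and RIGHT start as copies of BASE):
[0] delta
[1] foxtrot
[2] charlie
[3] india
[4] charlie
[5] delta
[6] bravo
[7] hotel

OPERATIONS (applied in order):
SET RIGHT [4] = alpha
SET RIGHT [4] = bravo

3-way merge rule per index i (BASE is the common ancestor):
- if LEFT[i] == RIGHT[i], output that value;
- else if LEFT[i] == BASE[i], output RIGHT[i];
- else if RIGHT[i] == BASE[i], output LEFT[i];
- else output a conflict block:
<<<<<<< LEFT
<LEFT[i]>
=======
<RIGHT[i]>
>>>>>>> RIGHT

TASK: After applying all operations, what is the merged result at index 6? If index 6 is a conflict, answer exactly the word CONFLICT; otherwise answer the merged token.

Answer: bravo

Derivation:
Final LEFT:  [delta, foxtrot, charlie, india, charlie, delta, bravo, hotel]
Final RIGHT: [delta, foxtrot, charlie, india, bravo, delta, bravo, hotel]
i=0: L=delta R=delta -> agree -> delta
i=1: L=foxtrot R=foxtrot -> agree -> foxtrot
i=2: L=charlie R=charlie -> agree -> charlie
i=3: L=india R=india -> agree -> india
i=4: L=charlie=BASE, R=bravo -> take RIGHT -> bravo
i=5: L=delta R=delta -> agree -> delta
i=6: L=bravo R=bravo -> agree -> bravo
i=7: L=hotel R=hotel -> agree -> hotel
Index 6 -> bravo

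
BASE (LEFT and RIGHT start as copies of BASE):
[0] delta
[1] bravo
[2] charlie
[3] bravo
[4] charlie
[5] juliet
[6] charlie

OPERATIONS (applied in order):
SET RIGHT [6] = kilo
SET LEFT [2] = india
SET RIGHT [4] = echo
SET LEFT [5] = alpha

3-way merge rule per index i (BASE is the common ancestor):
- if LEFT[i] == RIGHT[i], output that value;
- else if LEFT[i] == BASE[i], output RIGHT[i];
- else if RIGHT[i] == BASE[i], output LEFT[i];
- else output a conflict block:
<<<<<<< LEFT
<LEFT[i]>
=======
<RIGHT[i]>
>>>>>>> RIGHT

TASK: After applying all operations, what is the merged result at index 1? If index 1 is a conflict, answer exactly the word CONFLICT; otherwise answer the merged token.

Final LEFT:  [delta, bravo, india, bravo, charlie, alpha, charlie]
Final RIGHT: [delta, bravo, charlie, bravo, echo, juliet, kilo]
i=0: L=delta R=delta -> agree -> delta
i=1: L=bravo R=bravo -> agree -> bravo
i=2: L=india, R=charlie=BASE -> take LEFT -> india
i=3: L=bravo R=bravo -> agree -> bravo
i=4: L=charlie=BASE, R=echo -> take RIGHT -> echo
i=5: L=alpha, R=juliet=BASE -> take LEFT -> alpha
i=6: L=charlie=BASE, R=kilo -> take RIGHT -> kilo
Index 1 -> bravo

Answer: bravo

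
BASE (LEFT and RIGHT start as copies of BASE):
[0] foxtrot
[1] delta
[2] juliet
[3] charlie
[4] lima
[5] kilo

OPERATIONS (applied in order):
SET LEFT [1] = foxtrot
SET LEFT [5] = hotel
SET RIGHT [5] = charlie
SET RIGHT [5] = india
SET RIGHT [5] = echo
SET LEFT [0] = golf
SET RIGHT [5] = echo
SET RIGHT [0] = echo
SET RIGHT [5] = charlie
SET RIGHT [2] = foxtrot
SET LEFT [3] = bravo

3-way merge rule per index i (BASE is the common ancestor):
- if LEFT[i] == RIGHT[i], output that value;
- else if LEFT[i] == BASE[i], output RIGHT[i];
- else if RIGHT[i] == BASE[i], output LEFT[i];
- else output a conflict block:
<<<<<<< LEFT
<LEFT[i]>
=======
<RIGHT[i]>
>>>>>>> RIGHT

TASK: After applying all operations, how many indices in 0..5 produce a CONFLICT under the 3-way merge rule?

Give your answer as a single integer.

Final LEFT:  [golf, foxtrot, juliet, bravo, lima, hotel]
Final RIGHT: [echo, delta, foxtrot, charlie, lima, charlie]
i=0: BASE=foxtrot L=golf R=echo all differ -> CONFLICT
i=1: L=foxtrot, R=delta=BASE -> take LEFT -> foxtrot
i=2: L=juliet=BASE, R=foxtrot -> take RIGHT -> foxtrot
i=3: L=bravo, R=charlie=BASE -> take LEFT -> bravo
i=4: L=lima R=lima -> agree -> lima
i=5: BASE=kilo L=hotel R=charlie all differ -> CONFLICT
Conflict count: 2

Answer: 2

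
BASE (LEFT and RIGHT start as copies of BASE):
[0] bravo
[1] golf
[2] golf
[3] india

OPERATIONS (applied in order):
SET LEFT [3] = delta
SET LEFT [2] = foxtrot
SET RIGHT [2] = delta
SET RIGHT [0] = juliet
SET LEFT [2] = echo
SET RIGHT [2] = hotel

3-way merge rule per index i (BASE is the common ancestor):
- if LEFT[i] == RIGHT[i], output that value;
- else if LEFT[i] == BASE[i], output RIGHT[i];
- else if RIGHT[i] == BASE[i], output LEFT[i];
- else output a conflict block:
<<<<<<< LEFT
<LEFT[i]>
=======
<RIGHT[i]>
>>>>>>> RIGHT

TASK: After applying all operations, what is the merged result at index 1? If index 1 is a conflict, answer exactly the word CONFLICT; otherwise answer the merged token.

Answer: golf

Derivation:
Final LEFT:  [bravo, golf, echo, delta]
Final RIGHT: [juliet, golf, hotel, india]
i=0: L=bravo=BASE, R=juliet -> take RIGHT -> juliet
i=1: L=golf R=golf -> agree -> golf
i=2: BASE=golf L=echo R=hotel all differ -> CONFLICT
i=3: L=delta, R=india=BASE -> take LEFT -> delta
Index 1 -> golf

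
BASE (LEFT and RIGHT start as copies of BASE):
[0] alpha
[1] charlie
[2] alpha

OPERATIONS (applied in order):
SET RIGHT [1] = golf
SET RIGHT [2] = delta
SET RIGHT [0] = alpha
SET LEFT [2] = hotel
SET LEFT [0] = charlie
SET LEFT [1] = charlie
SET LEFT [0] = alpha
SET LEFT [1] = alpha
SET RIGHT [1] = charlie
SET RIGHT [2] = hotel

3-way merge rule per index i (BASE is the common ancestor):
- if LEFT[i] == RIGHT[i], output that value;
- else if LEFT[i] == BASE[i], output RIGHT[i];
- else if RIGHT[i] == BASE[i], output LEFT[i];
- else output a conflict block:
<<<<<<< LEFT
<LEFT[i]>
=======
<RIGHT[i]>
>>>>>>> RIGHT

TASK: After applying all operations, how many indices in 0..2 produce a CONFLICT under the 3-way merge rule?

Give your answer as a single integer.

Answer: 0

Derivation:
Final LEFT:  [alpha, alpha, hotel]
Final RIGHT: [alpha, charlie, hotel]
i=0: L=alpha R=alpha -> agree -> alpha
i=1: L=alpha, R=charlie=BASE -> take LEFT -> alpha
i=2: L=hotel R=hotel -> agree -> hotel
Conflict count: 0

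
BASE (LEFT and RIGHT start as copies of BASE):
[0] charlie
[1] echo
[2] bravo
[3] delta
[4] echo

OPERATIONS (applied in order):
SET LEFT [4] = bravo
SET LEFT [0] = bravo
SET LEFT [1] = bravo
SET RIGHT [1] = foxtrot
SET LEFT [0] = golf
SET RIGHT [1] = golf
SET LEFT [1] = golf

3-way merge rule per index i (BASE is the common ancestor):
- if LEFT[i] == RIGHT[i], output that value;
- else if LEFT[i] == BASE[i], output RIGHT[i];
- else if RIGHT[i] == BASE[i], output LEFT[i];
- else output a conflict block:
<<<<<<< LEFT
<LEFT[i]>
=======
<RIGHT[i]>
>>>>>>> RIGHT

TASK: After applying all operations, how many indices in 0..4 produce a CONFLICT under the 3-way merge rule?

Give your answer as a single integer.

Final LEFT:  [golf, golf, bravo, delta, bravo]
Final RIGHT: [charlie, golf, bravo, delta, echo]
i=0: L=golf, R=charlie=BASE -> take LEFT -> golf
i=1: L=golf R=golf -> agree -> golf
i=2: L=bravo R=bravo -> agree -> bravo
i=3: L=delta R=delta -> agree -> delta
i=4: L=bravo, R=echo=BASE -> take LEFT -> bravo
Conflict count: 0

Answer: 0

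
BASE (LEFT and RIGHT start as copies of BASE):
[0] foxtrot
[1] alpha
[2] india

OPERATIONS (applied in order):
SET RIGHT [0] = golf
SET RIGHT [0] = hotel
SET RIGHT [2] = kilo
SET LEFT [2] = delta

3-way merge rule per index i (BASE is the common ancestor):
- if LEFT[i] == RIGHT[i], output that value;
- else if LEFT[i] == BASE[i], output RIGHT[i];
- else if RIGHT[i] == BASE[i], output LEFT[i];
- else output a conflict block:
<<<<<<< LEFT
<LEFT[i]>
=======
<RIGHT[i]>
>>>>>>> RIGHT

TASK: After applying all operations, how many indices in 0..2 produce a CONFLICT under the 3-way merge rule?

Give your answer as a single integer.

Final LEFT:  [foxtrot, alpha, delta]
Final RIGHT: [hotel, alpha, kilo]
i=0: L=foxtrot=BASE, R=hotel -> take RIGHT -> hotel
i=1: L=alpha R=alpha -> agree -> alpha
i=2: BASE=india L=delta R=kilo all differ -> CONFLICT
Conflict count: 1

Answer: 1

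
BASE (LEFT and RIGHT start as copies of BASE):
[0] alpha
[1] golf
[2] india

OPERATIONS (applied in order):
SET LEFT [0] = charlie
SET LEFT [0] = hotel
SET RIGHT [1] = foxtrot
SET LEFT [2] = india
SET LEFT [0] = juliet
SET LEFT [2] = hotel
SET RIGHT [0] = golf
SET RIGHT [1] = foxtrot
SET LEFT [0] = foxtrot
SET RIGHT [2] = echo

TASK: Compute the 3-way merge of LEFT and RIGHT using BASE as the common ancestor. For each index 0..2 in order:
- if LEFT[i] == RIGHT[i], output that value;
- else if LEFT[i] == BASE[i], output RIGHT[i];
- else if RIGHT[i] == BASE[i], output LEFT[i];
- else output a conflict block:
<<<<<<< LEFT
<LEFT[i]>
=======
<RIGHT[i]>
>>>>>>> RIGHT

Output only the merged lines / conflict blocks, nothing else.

Final LEFT:  [foxtrot, golf, hotel]
Final RIGHT: [golf, foxtrot, echo]
i=0: BASE=alpha L=foxtrot R=golf all differ -> CONFLICT
i=1: L=golf=BASE, R=foxtrot -> take RIGHT -> foxtrot
i=2: BASE=india L=hotel R=echo all differ -> CONFLICT

Answer: <<<<<<< LEFT
foxtrot
=======
golf
>>>>>>> RIGHT
foxtrot
<<<<<<< LEFT
hotel
=======
echo
>>>>>>> RIGHT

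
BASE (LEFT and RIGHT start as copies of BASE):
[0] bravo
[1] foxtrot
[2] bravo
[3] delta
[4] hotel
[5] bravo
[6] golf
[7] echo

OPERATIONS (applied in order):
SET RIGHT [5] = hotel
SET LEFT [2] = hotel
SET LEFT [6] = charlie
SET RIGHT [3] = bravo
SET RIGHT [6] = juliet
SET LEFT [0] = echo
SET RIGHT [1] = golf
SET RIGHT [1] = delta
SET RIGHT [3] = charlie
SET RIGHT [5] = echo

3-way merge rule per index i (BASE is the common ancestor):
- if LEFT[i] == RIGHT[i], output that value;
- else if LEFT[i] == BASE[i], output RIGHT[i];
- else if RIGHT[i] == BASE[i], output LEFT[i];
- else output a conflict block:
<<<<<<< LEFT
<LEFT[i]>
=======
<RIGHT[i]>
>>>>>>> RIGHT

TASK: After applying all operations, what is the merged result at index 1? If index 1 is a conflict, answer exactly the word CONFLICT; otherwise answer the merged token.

Answer: delta

Derivation:
Final LEFT:  [echo, foxtrot, hotel, delta, hotel, bravo, charlie, echo]
Final RIGHT: [bravo, delta, bravo, charlie, hotel, echo, juliet, echo]
i=0: L=echo, R=bravo=BASE -> take LEFT -> echo
i=1: L=foxtrot=BASE, R=delta -> take RIGHT -> delta
i=2: L=hotel, R=bravo=BASE -> take LEFT -> hotel
i=3: L=delta=BASE, R=charlie -> take RIGHT -> charlie
i=4: L=hotel R=hotel -> agree -> hotel
i=5: L=bravo=BASE, R=echo -> take RIGHT -> echo
i=6: BASE=golf L=charlie R=juliet all differ -> CONFLICT
i=7: L=echo R=echo -> agree -> echo
Index 1 -> delta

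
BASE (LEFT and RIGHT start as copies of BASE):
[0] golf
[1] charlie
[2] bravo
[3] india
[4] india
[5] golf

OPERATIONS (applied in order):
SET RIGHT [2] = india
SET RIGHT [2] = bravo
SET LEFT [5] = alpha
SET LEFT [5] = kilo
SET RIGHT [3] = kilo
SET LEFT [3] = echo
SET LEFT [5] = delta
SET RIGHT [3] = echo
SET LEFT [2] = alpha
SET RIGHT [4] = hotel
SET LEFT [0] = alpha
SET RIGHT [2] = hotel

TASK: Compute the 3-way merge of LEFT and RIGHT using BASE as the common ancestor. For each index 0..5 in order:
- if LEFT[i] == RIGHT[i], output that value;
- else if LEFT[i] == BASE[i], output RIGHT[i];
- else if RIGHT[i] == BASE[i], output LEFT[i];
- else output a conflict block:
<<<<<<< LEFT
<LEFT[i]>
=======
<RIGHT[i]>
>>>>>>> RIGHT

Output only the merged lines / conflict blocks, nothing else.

Final LEFT:  [alpha, charlie, alpha, echo, india, delta]
Final RIGHT: [golf, charlie, hotel, echo, hotel, golf]
i=0: L=alpha, R=golf=BASE -> take LEFT -> alpha
i=1: L=charlie R=charlie -> agree -> charlie
i=2: BASE=bravo L=alpha R=hotel all differ -> CONFLICT
i=3: L=echo R=echo -> agree -> echo
i=4: L=india=BASE, R=hotel -> take RIGHT -> hotel
i=5: L=delta, R=golf=BASE -> take LEFT -> delta

Answer: alpha
charlie
<<<<<<< LEFT
alpha
=======
hotel
>>>>>>> RIGHT
echo
hotel
delta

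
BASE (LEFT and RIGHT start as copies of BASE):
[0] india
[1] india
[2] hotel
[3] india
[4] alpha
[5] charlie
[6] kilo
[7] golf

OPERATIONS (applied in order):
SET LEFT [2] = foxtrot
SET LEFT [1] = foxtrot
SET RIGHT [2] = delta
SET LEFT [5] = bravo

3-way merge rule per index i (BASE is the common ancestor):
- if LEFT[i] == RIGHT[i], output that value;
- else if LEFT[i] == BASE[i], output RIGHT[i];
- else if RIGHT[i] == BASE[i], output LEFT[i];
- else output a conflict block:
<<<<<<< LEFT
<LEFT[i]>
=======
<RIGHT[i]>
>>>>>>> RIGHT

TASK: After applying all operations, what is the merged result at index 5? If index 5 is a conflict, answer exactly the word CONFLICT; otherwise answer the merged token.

Answer: bravo

Derivation:
Final LEFT:  [india, foxtrot, foxtrot, india, alpha, bravo, kilo, golf]
Final RIGHT: [india, india, delta, india, alpha, charlie, kilo, golf]
i=0: L=india R=india -> agree -> india
i=1: L=foxtrot, R=india=BASE -> take LEFT -> foxtrot
i=2: BASE=hotel L=foxtrot R=delta all differ -> CONFLICT
i=3: L=india R=india -> agree -> india
i=4: L=alpha R=alpha -> agree -> alpha
i=5: L=bravo, R=charlie=BASE -> take LEFT -> bravo
i=6: L=kilo R=kilo -> agree -> kilo
i=7: L=golf R=golf -> agree -> golf
Index 5 -> bravo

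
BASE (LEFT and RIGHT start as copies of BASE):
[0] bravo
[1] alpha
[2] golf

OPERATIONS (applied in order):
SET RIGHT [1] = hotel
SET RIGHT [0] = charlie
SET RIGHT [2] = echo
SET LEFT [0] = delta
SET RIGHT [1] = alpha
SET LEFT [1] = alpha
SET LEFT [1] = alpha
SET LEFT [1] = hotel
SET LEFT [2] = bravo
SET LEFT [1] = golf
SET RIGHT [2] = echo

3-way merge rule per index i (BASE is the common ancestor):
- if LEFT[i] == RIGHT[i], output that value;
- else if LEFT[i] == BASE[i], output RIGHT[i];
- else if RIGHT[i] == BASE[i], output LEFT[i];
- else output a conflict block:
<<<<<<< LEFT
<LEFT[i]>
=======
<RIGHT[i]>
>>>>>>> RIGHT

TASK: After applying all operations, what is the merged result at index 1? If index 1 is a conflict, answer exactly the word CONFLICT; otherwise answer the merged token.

Answer: golf

Derivation:
Final LEFT:  [delta, golf, bravo]
Final RIGHT: [charlie, alpha, echo]
i=0: BASE=bravo L=delta R=charlie all differ -> CONFLICT
i=1: L=golf, R=alpha=BASE -> take LEFT -> golf
i=2: BASE=golf L=bravo R=echo all differ -> CONFLICT
Index 1 -> golf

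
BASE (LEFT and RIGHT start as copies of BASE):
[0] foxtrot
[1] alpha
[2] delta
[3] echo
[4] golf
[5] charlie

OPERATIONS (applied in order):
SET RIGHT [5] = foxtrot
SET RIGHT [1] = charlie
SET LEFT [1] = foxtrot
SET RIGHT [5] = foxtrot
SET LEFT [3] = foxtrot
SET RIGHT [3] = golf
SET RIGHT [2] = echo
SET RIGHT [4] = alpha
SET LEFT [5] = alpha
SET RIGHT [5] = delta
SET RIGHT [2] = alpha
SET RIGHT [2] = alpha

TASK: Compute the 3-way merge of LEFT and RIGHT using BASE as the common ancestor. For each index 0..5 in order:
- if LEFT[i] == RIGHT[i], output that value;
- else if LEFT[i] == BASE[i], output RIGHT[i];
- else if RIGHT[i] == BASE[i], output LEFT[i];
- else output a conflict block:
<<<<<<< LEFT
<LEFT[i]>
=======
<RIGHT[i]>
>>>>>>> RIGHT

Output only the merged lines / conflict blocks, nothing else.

Final LEFT:  [foxtrot, foxtrot, delta, foxtrot, golf, alpha]
Final RIGHT: [foxtrot, charlie, alpha, golf, alpha, delta]
i=0: L=foxtrot R=foxtrot -> agree -> foxtrot
i=1: BASE=alpha L=foxtrot R=charlie all differ -> CONFLICT
i=2: L=delta=BASE, R=alpha -> take RIGHT -> alpha
i=3: BASE=echo L=foxtrot R=golf all differ -> CONFLICT
i=4: L=golf=BASE, R=alpha -> take RIGHT -> alpha
i=5: BASE=charlie L=alpha R=delta all differ -> CONFLICT

Answer: foxtrot
<<<<<<< LEFT
foxtrot
=======
charlie
>>>>>>> RIGHT
alpha
<<<<<<< LEFT
foxtrot
=======
golf
>>>>>>> RIGHT
alpha
<<<<<<< LEFT
alpha
=======
delta
>>>>>>> RIGHT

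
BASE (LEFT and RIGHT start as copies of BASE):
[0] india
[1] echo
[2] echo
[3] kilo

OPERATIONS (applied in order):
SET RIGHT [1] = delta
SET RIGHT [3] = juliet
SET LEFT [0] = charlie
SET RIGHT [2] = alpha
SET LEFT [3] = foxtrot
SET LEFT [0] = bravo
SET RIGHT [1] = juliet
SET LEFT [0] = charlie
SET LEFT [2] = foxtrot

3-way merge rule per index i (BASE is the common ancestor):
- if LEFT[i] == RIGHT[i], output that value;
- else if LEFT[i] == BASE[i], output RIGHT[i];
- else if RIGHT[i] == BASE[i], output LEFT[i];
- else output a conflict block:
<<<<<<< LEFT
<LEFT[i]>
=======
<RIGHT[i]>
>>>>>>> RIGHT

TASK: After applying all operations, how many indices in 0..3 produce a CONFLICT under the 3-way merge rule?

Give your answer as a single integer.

Answer: 2

Derivation:
Final LEFT:  [charlie, echo, foxtrot, foxtrot]
Final RIGHT: [india, juliet, alpha, juliet]
i=0: L=charlie, R=india=BASE -> take LEFT -> charlie
i=1: L=echo=BASE, R=juliet -> take RIGHT -> juliet
i=2: BASE=echo L=foxtrot R=alpha all differ -> CONFLICT
i=3: BASE=kilo L=foxtrot R=juliet all differ -> CONFLICT
Conflict count: 2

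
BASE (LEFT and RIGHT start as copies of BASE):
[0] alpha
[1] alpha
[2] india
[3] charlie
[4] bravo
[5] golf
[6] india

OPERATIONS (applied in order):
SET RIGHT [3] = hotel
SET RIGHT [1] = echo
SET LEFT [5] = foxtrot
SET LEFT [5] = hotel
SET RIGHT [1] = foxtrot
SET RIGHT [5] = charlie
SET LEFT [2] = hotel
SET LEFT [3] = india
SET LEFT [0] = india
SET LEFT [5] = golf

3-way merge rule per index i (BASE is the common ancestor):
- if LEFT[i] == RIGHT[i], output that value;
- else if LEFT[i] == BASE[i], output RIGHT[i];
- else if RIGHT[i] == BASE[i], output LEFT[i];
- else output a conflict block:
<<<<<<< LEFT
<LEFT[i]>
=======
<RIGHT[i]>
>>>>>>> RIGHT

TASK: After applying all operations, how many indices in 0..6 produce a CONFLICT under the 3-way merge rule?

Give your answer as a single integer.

Final LEFT:  [india, alpha, hotel, india, bravo, golf, india]
Final RIGHT: [alpha, foxtrot, india, hotel, bravo, charlie, india]
i=0: L=india, R=alpha=BASE -> take LEFT -> india
i=1: L=alpha=BASE, R=foxtrot -> take RIGHT -> foxtrot
i=2: L=hotel, R=india=BASE -> take LEFT -> hotel
i=3: BASE=charlie L=india R=hotel all differ -> CONFLICT
i=4: L=bravo R=bravo -> agree -> bravo
i=5: L=golf=BASE, R=charlie -> take RIGHT -> charlie
i=6: L=india R=india -> agree -> india
Conflict count: 1

Answer: 1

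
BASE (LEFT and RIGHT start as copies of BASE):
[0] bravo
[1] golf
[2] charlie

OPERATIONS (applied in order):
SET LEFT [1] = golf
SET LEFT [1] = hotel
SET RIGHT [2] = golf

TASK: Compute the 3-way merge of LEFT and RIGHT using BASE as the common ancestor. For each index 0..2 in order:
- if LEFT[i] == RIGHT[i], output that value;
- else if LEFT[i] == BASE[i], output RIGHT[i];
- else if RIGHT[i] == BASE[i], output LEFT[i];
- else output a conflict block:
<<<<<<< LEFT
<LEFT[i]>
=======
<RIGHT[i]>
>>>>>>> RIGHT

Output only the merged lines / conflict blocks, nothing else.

Answer: bravo
hotel
golf

Derivation:
Final LEFT:  [bravo, hotel, charlie]
Final RIGHT: [bravo, golf, golf]
i=0: L=bravo R=bravo -> agree -> bravo
i=1: L=hotel, R=golf=BASE -> take LEFT -> hotel
i=2: L=charlie=BASE, R=golf -> take RIGHT -> golf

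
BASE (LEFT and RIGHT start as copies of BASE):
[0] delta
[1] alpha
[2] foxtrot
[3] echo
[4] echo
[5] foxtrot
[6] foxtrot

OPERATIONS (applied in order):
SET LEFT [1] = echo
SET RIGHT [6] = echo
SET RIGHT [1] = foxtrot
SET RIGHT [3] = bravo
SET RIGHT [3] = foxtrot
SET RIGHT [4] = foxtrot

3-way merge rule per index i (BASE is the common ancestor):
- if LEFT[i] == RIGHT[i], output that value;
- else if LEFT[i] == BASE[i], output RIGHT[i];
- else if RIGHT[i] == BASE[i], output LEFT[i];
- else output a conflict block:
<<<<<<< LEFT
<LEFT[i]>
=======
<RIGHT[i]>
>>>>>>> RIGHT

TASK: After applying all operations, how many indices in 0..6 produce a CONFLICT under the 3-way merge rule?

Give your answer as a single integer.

Answer: 1

Derivation:
Final LEFT:  [delta, echo, foxtrot, echo, echo, foxtrot, foxtrot]
Final RIGHT: [delta, foxtrot, foxtrot, foxtrot, foxtrot, foxtrot, echo]
i=0: L=delta R=delta -> agree -> delta
i=1: BASE=alpha L=echo R=foxtrot all differ -> CONFLICT
i=2: L=foxtrot R=foxtrot -> agree -> foxtrot
i=3: L=echo=BASE, R=foxtrot -> take RIGHT -> foxtrot
i=4: L=echo=BASE, R=foxtrot -> take RIGHT -> foxtrot
i=5: L=foxtrot R=foxtrot -> agree -> foxtrot
i=6: L=foxtrot=BASE, R=echo -> take RIGHT -> echo
Conflict count: 1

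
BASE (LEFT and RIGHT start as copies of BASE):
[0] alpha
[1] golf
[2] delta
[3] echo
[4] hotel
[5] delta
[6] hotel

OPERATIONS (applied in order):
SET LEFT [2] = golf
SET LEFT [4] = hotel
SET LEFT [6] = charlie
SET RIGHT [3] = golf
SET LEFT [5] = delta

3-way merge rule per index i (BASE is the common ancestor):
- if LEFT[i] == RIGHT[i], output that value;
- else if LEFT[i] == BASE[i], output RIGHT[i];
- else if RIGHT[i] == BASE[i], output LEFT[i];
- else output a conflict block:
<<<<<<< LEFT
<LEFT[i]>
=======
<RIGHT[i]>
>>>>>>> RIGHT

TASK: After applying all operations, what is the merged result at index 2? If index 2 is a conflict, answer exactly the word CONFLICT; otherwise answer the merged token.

Final LEFT:  [alpha, golf, golf, echo, hotel, delta, charlie]
Final RIGHT: [alpha, golf, delta, golf, hotel, delta, hotel]
i=0: L=alpha R=alpha -> agree -> alpha
i=1: L=golf R=golf -> agree -> golf
i=2: L=golf, R=delta=BASE -> take LEFT -> golf
i=3: L=echo=BASE, R=golf -> take RIGHT -> golf
i=4: L=hotel R=hotel -> agree -> hotel
i=5: L=delta R=delta -> agree -> delta
i=6: L=charlie, R=hotel=BASE -> take LEFT -> charlie
Index 2 -> golf

Answer: golf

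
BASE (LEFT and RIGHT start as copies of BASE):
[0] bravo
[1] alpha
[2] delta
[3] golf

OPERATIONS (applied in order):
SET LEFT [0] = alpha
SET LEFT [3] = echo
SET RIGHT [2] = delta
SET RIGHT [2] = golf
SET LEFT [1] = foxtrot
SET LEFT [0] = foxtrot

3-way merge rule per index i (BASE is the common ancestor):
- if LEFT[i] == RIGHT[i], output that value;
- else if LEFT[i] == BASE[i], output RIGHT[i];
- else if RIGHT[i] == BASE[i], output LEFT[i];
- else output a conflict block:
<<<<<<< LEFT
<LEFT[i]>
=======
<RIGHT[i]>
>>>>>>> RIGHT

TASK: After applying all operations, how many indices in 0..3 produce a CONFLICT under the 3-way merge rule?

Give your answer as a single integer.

Final LEFT:  [foxtrot, foxtrot, delta, echo]
Final RIGHT: [bravo, alpha, golf, golf]
i=0: L=foxtrot, R=bravo=BASE -> take LEFT -> foxtrot
i=1: L=foxtrot, R=alpha=BASE -> take LEFT -> foxtrot
i=2: L=delta=BASE, R=golf -> take RIGHT -> golf
i=3: L=echo, R=golf=BASE -> take LEFT -> echo
Conflict count: 0

Answer: 0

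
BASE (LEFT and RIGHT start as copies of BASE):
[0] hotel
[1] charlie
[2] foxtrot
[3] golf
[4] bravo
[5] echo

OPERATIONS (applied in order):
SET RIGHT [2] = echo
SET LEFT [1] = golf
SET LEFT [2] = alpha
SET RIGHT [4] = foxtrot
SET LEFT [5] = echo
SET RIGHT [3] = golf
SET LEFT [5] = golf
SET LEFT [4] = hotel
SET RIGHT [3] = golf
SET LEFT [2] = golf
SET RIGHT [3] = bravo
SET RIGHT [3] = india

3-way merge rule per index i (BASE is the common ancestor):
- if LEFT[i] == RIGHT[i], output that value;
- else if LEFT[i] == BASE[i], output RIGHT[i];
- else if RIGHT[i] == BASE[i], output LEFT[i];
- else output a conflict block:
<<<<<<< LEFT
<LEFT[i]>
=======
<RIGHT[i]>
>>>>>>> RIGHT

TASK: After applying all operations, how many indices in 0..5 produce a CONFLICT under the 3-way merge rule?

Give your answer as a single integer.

Answer: 2

Derivation:
Final LEFT:  [hotel, golf, golf, golf, hotel, golf]
Final RIGHT: [hotel, charlie, echo, india, foxtrot, echo]
i=0: L=hotel R=hotel -> agree -> hotel
i=1: L=golf, R=charlie=BASE -> take LEFT -> golf
i=2: BASE=foxtrot L=golf R=echo all differ -> CONFLICT
i=3: L=golf=BASE, R=india -> take RIGHT -> india
i=4: BASE=bravo L=hotel R=foxtrot all differ -> CONFLICT
i=5: L=golf, R=echo=BASE -> take LEFT -> golf
Conflict count: 2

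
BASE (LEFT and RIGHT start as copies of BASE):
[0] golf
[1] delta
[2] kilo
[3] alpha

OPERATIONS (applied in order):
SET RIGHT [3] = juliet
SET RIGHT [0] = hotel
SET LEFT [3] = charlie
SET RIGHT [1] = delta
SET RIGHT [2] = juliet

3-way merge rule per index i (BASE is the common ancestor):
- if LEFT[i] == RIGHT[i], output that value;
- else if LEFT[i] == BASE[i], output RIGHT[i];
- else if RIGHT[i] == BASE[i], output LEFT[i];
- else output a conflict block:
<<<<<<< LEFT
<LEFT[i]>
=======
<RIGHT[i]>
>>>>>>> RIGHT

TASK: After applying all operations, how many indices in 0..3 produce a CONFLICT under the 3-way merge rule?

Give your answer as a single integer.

Answer: 1

Derivation:
Final LEFT:  [golf, delta, kilo, charlie]
Final RIGHT: [hotel, delta, juliet, juliet]
i=0: L=golf=BASE, R=hotel -> take RIGHT -> hotel
i=1: L=delta R=delta -> agree -> delta
i=2: L=kilo=BASE, R=juliet -> take RIGHT -> juliet
i=3: BASE=alpha L=charlie R=juliet all differ -> CONFLICT
Conflict count: 1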